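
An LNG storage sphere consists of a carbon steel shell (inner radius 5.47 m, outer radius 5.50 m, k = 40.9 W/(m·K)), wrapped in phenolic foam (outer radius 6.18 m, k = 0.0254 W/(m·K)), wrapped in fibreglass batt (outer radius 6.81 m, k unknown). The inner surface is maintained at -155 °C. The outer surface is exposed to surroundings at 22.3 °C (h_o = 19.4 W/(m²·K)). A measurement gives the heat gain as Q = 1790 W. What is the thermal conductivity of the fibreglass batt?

k = 0.0328 W/m·K

ΣR = ΔT/Q = |-155 − 22.3|/1790 = 0.09905 K/W
Known resistances:
  R_carbon steel = (1/5.47 − 1/5.50)/(4πk) = 9.972×10^-4/(4π·40.9) = 1.940×10^-6 K/W
  R_phenolic foam = (1/5.50 − 1/6.18)/(4πk) = 0.02001/(4π·0.0254) = 0.06268 K/W
  R_conv,out = 1/(4πr²h) = 1/(4π·6.81²·19.4) = 8.845×10^-5 K/W
R_fibreglass batt = ΣR − ΣR_known = 0.09905 − 0.06277 = 0.03628 K/W
(1/r₁−1/r₂)/(4πk) = 0.03628 ⇒ k = 0.01497/(4π·0.03628) = 0.0328 W/m·K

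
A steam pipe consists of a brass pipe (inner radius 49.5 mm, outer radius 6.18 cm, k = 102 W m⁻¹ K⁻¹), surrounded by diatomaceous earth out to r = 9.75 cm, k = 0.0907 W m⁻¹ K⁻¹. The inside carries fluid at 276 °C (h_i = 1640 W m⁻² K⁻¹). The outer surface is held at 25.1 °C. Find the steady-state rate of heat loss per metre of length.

Resistance network (inner→outer):
  R'_conv,in = 1/(2πr h) = 1/(2π·0.0495·1640) = 0.001961 m·K/W
  R'_brass = ln(0.0618/0.0495)/(2πk) = 0.2219/(2π·102) = 3.463×10^-4 m·K/W
  R'_diatomaceous earth = ln(0.0975/0.0618)/(2πk) = 0.4559/(2π·0.0907) = 0.8001 m·K/W
ΣR = 0.001961 + 3.463×10^-4 + 0.8001 = 0.8024 m·K/W
Q' = ΔT/ΣR = (276 °C − 25.1 °C)/0.8024 = 313 W/m

Q' = 313 W/m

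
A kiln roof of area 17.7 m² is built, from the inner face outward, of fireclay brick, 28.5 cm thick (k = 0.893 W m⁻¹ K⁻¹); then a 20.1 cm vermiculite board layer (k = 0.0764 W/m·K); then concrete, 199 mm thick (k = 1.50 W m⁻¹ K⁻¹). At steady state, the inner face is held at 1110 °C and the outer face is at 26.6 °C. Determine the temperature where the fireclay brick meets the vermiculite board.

Treat each layer as a resistance in series:
  R_fireclay brick = L/(kA) = 0.285/(0.893·17.7) = 0.01803 K/W
  R_vermiculite board = L/(kA) = 0.201/(0.0764·17.7) = 0.1486 K/W
  R_concrete = L/(kA) = 0.199/(1.50·17.7) = 0.007495 K/W
ΣR = 0.01803 + 0.1486 + 0.007495 = 0.1741 K/W
Q = ΔT/ΣR = (1110 °C − 26.6 °C)/0.1741 = 6223 W
From the inner boundary to the fireclay brick/vermiculite board interface, ΣR_partial = 0.01803 K/W.
T_interface = T_in − Q·ΣR_partial = 1110 °C − (6223)(0.01803) = 998 °C

T = 998 °C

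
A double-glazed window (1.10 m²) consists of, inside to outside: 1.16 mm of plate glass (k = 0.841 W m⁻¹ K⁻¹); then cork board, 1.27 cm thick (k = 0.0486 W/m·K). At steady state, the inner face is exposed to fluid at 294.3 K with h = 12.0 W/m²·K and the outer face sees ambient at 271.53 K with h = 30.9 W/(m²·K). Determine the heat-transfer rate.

Resistance network (inner→outer):
  R_conv,in = 1/(hA) = 1/(12.0·1.10) = 0.07576 K/W
  R_plate glass = L/(kA) = 0.00116/(0.841·1.10) = 0.001254 K/W
  R_cork board = L/(kA) = 0.0127/(0.0486·1.10) = 0.2376 K/W
  R_conv,out = 1/(hA) = 1/(30.9·1.10) = 0.02942 K/W
ΣR = 0.07576 + 0.001254 + 0.2376 + 0.02942 = 0.3440 K/W
Q = ΔT/ΣR = (294.3 K − 271.53 K)/0.3440 = 66.2 W

Q = 66.2 W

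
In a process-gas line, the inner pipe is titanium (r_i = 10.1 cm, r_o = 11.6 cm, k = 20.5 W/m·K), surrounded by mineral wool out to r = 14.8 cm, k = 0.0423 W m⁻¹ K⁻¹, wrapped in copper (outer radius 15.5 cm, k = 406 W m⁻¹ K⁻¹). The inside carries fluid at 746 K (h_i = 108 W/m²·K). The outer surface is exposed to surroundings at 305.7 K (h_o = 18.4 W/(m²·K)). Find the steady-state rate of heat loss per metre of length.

Series thermal resistances, inner to outer:
  R'_conv,in = 1/(2πr h) = 1/(2π·0.101·108) = 0.01459 m·K/W
  R'_titanium = ln(0.116/0.101)/(2πk) = 0.1385/(2π·20.5) = 0.001075 m·K/W
  R'_mineral wool = ln(0.148/0.116)/(2πk) = 0.2436/(2π·0.0423) = 0.9166 m·K/W
  R'_copper = ln(0.155/0.148)/(2πk) = 0.04621/(2π·406) = 1.812×10^-5 m·K/W
  R'_conv,out = 1/(2πr h) = 1/(2π·0.155·18.4) = 0.05580 m·K/W
ΣR = 0.01459 + 0.001075 + 0.9166 + 1.812×10^-5 + 0.05580 = 0.9881 m·K/W
Q' = ΔT/ΣR = (746 K − 305.7 K)/0.9881 = 446 W/m

Q' = 446 W/m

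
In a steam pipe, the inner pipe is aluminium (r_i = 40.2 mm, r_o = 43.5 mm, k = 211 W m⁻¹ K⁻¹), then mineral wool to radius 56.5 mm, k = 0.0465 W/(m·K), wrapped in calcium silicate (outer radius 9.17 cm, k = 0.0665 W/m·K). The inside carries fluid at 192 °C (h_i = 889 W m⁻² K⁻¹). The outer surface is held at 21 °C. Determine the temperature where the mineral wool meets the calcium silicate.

T = 117 °C

Treat each layer as a resistance in series:
  R'_conv,in = 1/(2πr h) = 1/(2π·0.0402·889) = 0.004453 m·K/W
  R'_aluminium = ln(0.0435/0.0402)/(2πk) = 0.07889/(2π·211) = 5.951×10^-5 m·K/W
  R'_mineral wool = ln(0.0565/0.0435)/(2πk) = 0.2615/(2π·0.0465) = 0.8950 m·K/W
  R'_calcium silicate = ln(0.0917/0.0565)/(2πk) = 0.4843/(2π·0.0665) = 1.159 m·K/W
ΣR = 0.004453 + 5.951×10^-5 + 0.8950 + 1.159 = 2.059 m·K/W
Q' = ΔT/ΣR = (192 °C − 21 °C)/2.059 = 83.05 W/m
From the inner boundary to the mineral wool/calcium silicate interface, ΣR_partial = 0.8995 m·K/W.
T_interface = T_in − Q'·ΣR_partial = 192 °C − (83.05)(0.8995) = 117 °C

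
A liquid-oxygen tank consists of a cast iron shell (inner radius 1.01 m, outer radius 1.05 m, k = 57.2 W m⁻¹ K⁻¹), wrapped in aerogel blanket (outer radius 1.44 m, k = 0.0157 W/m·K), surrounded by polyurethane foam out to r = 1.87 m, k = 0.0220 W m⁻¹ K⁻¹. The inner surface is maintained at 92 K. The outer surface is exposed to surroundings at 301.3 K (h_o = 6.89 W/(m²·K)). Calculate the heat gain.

Q = 111 W

Series thermal resistances, inner to outer:
  R_cast iron = (1/1.01 − 1/1.05)/(4πk) = 0.03772/(4π·57.2) = 5.247×10^-5 K/W
  R_aerogel blanket = (1/1.05 − 1/1.44)/(4πk) = 0.2579/(4π·0.0157) = 1.307 K/W
  R_polyurethane foam = (1/1.44 − 1/1.87)/(4πk) = 0.1597/(4π·0.0220) = 0.5776 K/W
  R_conv,out = 1/(4πr²h) = 1/(4π·1.87²·6.89) = 0.003303 K/W
ΣR = 5.247×10^-5 + 1.307 + 0.5776 + 0.003303 = 1.888 K/W
Q = ΔT/ΣR = (92 K − 301.3 K)/1.888 = -111 W
(Negative Q ⇒ heat flows inward; heat gain = 111 W.)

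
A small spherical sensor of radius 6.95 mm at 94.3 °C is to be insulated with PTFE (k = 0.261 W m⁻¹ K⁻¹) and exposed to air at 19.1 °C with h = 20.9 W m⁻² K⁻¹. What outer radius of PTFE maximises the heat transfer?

r_cr = 2.50 cm

For a sphere, r_cr = 2k_ins/h = 2·0.261/20.9 = 0.0250 m = 2.50 cm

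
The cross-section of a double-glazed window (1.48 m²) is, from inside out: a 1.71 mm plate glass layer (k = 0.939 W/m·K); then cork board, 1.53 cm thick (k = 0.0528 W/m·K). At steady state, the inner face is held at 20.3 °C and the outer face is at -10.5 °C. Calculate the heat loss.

Q = 156 W

Treat each layer as a resistance in series:
  R_plate glass = L/(kA) = 0.00171/(0.939·1.48) = 0.001230 K/W
  R_cork board = L/(kA) = 0.0153/(0.0528·1.48) = 0.1958 K/W
ΣR = 0.001230 + 0.1958 = 0.1970 K/W
Q = ΔT/ΣR = (20.3 °C − -10.5 °C)/0.1970 = 156 W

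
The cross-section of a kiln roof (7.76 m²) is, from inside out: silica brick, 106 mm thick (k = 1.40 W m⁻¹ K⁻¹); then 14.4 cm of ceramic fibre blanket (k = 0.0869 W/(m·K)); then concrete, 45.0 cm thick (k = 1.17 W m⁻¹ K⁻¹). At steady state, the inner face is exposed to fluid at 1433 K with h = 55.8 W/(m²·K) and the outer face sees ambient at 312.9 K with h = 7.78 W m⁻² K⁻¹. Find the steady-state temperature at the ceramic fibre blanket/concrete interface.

T = 567 K

Series thermal resistances, inner to outer:
  R_conv,in = 1/(hA) = 1/(55.8·7.76) = 0.002309 K/W
  R_silica brick = L/(kA) = 0.106/(1.40·7.76) = 0.009757 K/W
  R_ceramic fibre blanket = L/(kA) = 0.144/(0.0869·7.76) = 0.2135 K/W
  R_concrete = L/(kA) = 0.450/(1.17·7.76) = 0.04956 K/W
  R_conv,out = 1/(hA) = 1/(7.78·7.76) = 0.01656 K/W
ΣR = 0.002309 + 0.009757 + 0.2135 + 0.04956 + 0.01656 = 0.2917 K/W
Q = ΔT/ΣR = (1433 K − 312.9 K)/0.2917 = 3840 W
From the inner boundary to the ceramic fibre blanket/concrete interface, ΣR_partial = 0.2256 K/W.
T_interface = T_in − Q·ΣR_partial = 1433 K − (3840)(0.2256) = 567 K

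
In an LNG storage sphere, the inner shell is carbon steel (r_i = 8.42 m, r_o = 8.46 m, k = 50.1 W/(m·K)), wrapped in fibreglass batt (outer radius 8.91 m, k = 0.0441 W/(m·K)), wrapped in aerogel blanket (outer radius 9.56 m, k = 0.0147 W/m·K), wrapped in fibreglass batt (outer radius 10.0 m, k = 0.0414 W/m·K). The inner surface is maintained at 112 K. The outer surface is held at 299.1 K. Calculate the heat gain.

Q = 3.07 kW

Series thermal resistances, inner to outer:
  R_carbon steel = (1/8.42 − 1/8.46)/(4πk) = 5.615×10^-4/(4π·50.1) = 8.919×10^-7 K/W
  R_fibreglass batt = (1/8.46 − 1/8.91)/(4πk) = 0.005970/(4π·0.0441) = 0.01077 K/W
  R_aerogel blanket = (1/8.91 − 1/9.56)/(4πk) = 0.007631/(4π·0.0147) = 0.04131 K/W
  R_fibreglass batt = (1/9.56 − 1/10.0)/(4πk) = 0.004603/(4π·0.0414) = 0.008847 K/W
ΣR = 8.919×10^-7 + 0.01077 + 0.04131 + 0.008847 = 0.06093 K/W
Q = ΔT/ΣR = (112 K − 299.1 K)/0.06093 = -3070 W
(Negative Q ⇒ heat flows inward; heat gain = 3070 W.)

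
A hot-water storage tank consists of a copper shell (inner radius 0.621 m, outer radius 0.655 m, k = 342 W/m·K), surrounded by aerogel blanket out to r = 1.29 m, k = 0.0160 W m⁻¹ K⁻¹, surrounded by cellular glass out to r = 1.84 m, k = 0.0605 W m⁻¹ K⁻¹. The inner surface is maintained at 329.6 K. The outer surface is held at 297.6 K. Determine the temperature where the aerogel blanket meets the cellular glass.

Series thermal resistances, inner to outer:
  R_copper = (1/0.621 − 1/0.655)/(4πk) = 0.08359/(4π·342) = 1.945×10^-5 K/W
  R_aerogel blanket = (1/0.655 − 1/1.29)/(4πk) = 0.7515/(4π·0.0160) = 3.738 K/W
  R_cellular glass = (1/1.29 − 1/1.84)/(4πk) = 0.2317/(4π·0.0605) = 0.3048 K/W
ΣR = 1.945×10^-5 + 3.738 + 0.3048 = 4.043 K/W
Q = ΔT/ΣR = (329.6 K − 297.6 K)/4.043 = 7.915 W
From the inner boundary to the aerogel blanket/cellular glass interface, ΣR_partial = 3.738 K/W.
T_interface = T_in − Q·ΣR_partial = 329.6 K − (7.915)(3.738) = 300.0 K

T = 300.0 K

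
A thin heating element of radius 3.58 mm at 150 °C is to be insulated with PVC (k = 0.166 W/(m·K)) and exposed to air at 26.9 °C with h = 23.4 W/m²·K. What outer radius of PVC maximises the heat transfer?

For a cylinder, r_cr = k_ins/h = 0.166/23.4 = 0.00709 m = 0.709 cm

r_cr = 0.709 cm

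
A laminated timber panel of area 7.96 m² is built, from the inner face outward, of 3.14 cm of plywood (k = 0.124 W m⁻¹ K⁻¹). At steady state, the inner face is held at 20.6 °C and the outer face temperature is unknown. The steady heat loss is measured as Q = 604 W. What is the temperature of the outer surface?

T_out = 1.39 °C

Series resistances:
  R_plywood = L/(kA) = 0.0314/(0.124·7.96) = 0.03181 K/W
ΣR = 0.03181 K/W
ΔT = Q·ΣR = 604 × 0.03181 = 19.21 K
Heat flows outward, so T_out = T_in − ΔT = 20.6 − 19.21 = 1.39 °C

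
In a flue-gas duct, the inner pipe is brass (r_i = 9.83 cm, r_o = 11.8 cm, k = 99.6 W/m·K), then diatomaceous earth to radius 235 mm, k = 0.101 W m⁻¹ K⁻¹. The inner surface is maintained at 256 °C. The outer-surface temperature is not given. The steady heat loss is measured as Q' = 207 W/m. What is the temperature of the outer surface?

T_out = 31.2 °C

Sum the resistances:
  R'_brass = ln(0.118/0.0983)/(2πk) = 0.1827/(2π·99.6) = 2.919×10^-4 m·K/W
  R'_diatomaceous earth = ln(0.235/0.118)/(2πk) = 0.6889/(2π·0.101) = 1.086 m·K/W
ΣR = 1.086 m·K/W
ΔT = Q'·ΣR = 207 × 1.086 = 224.8 K
Heat flows outward, so T_out = T_in − ΔT = 256 − 224.8 = 31.2 °C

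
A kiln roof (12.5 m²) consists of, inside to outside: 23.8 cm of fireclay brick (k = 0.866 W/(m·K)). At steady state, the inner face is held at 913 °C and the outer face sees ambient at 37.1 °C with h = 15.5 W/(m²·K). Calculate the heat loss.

Q = 32.3 kW

Treat each layer as a resistance in series:
  R_fireclay brick = L/(kA) = 0.238/(0.866·12.5) = 0.02199 K/W
  R_conv,out = 1/(hA) = 1/(15.5·12.5) = 0.005161 K/W
ΣR = 0.02199 + 0.005161 = 0.02715 K/W
Q = ΔT/ΣR = (913 °C − 37.1 °C)/0.02715 = 32300 W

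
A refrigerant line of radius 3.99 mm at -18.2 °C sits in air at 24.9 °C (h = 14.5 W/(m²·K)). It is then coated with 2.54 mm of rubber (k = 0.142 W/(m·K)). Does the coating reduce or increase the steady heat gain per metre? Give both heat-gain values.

increases: 15.7 → 19.3 W/m

Critical radius for a cylinder: r_cr = k/h = 0.00979 m = 0.979 cm.
Outer radius after coating: r₂ = 0.00399 + 0.00254 = 0.00653 m.
Since r₁ < r_cr and r₂ ≤ r_cr, the coating moves toward the maximum at r_cr — heat gain rises.
Bare: R = 1/(2πr₁h) = 2.751 m·K/W; Q = 43.1/2.751 = 15.7 W/m.
Coated: R = R_cond + R_conv = 2.233 m·K/W; Q = 43.1/2.233 = 19.3 W/m.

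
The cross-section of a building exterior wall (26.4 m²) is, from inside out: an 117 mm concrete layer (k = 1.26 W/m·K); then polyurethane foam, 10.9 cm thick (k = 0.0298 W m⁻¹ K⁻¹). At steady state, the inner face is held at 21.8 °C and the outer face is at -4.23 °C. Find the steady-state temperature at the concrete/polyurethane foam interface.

T = 21.2 °C

Series thermal resistances, inner to outer:
  R_concrete = L/(kA) = 0.117/(1.26·26.4) = 0.003517 K/W
  R_polyurethane foam = L/(kA) = 0.109/(0.0298·26.4) = 0.1385 K/W
ΣR = 0.003517 + 0.1385 = 0.1420 K/W
Q = ΔT/ΣR = (21.8 °C − -4.23 °C)/0.1420 = 183.3 W
From the inner boundary to the concrete/polyurethane foam interface, ΣR_partial = 0.003517 K/W.
T_interface = T_in − Q·ΣR_partial = 21.8 °C − (183.3)(0.003517) = 21.2 °C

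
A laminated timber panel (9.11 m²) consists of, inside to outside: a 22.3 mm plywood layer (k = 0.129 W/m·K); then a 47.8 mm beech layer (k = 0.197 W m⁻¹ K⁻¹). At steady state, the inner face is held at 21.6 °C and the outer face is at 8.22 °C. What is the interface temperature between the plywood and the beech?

T = 16.0 °C

Resistance network (inner→outer):
  R_plywood = L/(kA) = 0.0223/(0.129·9.11) = 0.01898 K/W
  R_beech = L/(kA) = 0.0478/(0.197·9.11) = 0.02663 K/W
ΣR = 0.01898 + 0.02663 = 0.04561 K/W
Q = ΔT/ΣR = (21.6 °C − 8.22 °C)/0.04561 = 293.4 W
From the inner boundary to the plywood/beech interface, ΣR_partial = 0.01898 K/W.
T_interface = T_in − Q·ΣR_partial = 21.6 °C − (293.4)(0.01898) = 16.0 °C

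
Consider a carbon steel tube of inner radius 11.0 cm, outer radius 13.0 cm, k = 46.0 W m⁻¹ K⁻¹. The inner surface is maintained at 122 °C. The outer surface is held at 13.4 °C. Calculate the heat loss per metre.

Q' = 2πk·ΔT/ln(r₂/r₁) = 2π × 46.0 × 108.6 / ln(0.130/0.110) = 1.88×10^5 W/m

Q' = 1.88×10^5 W/m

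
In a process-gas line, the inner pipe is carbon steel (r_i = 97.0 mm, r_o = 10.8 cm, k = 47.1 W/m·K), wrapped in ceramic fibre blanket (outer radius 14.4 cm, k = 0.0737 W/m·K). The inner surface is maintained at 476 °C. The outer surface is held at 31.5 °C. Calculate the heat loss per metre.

Q' = 715 W/m

Series thermal resistances, inner to outer:
  R'_carbon steel = ln(0.108/0.0970)/(2πk) = 0.1074/(2π·47.1) = 3.630×10^-4 m·K/W
  R'_ceramic fibre blanket = ln(0.144/0.108)/(2πk) = 0.2877/(2π·0.0737) = 0.6212 m·K/W
ΣR = 3.630×10^-4 + 0.6212 = 0.6216 m·K/W
Q' = ΔT/ΣR = (476 °C − 31.5 °C)/0.6216 = 715 W/m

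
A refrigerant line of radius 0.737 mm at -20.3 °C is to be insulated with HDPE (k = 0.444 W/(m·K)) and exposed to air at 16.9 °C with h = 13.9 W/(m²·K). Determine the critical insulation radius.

r_cr = 3.19 cm

For a cylinder, r_cr = k_ins/h = 0.444/13.9 = 0.0319 m = 3.19 cm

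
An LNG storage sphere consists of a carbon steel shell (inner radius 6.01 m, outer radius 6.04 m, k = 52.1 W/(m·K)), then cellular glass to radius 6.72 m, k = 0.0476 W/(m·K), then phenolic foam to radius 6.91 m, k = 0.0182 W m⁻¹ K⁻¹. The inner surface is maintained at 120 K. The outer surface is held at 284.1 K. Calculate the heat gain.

Q = 3580 W

Treat each layer as a resistance in series:
  R_carbon steel = (1/6.01 − 1/6.04)/(4πk) = 8.264×10^-4/(4π·52.1) = 1.262×10^-6 K/W
  R_cellular glass = (1/6.04 − 1/6.72)/(4πk) = 0.01675/(4π·0.0476) = 0.02801 K/W
  R_phenolic foam = (1/6.72 − 1/6.91)/(4πk) = 0.004092/(4π·0.0182) = 0.01789 K/W
ΣR = 1.262×10^-6 + 0.02801 + 0.01789 = 0.04590 K/W
Q = ΔT/ΣR = (120 K − 284.1 K)/0.04590 = -3580 W
(Negative Q ⇒ heat flows inward; heat gain = 3580 W.)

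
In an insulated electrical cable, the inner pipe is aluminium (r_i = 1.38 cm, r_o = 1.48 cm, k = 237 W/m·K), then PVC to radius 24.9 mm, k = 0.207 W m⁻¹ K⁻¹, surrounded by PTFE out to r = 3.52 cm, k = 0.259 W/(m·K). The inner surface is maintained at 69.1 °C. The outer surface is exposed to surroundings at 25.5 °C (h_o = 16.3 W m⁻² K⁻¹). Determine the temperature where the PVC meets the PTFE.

Series thermal resistances, inner to outer:
  R'_aluminium = ln(0.0148/0.0138)/(2πk) = 0.06996/(2π·237) = 4.698×10^-5 m·K/W
  R'_PVC = ln(0.0249/0.0148)/(2πk) = 0.5202/(2π·0.207) = 0.4000 m·K/W
  R'_PTFE = ln(0.0352/0.0249)/(2πk) = 0.3462/(2π·0.259) = 0.2127 m·K/W
  R'_conv,out = 1/(2πr h) = 1/(2π·0.0352·16.3) = 0.2774 m·K/W
ΣR = 4.698×10^-5 + 0.4000 + 0.2127 + 0.2774 = 0.8901 m·K/W
Q' = ΔT/ΣR = (69.1 °C − 25.5 °C)/0.8901 = 48.98 W/m
From the inner boundary to the PVC/PTFE interface, ΣR_partial = 0.4000 m·K/W.
T_interface = T_in − Q'·ΣR_partial = 69.1 °C − (48.98)(0.4000) = 49.5 °C

T = 49.5 °C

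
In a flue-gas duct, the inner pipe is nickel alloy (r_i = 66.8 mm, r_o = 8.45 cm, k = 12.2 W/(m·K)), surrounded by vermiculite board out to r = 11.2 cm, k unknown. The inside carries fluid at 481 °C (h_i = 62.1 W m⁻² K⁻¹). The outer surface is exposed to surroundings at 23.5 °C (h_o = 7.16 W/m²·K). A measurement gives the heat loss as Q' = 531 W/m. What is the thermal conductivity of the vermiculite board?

k = 0.0721 W/m·K

ΣR = ΔT/Q' = |481 − 23.5|/531 = 0.8616 m·K/W
Known resistances:
  R'_conv,in = 1/(2πr h) = 1/(2π·0.0668·62.1) = 0.03837 m·K/W
  R'_nickel alloy = ln(0.0845/0.0668)/(2πk) = 0.2350/(2π·12.2) = 0.003066 m·K/W
  R'_conv,out = 1/(2πr h) = 1/(2π·0.112·7.16) = 0.1985 m·K/W
R_vermiculite board = ΣR − ΣR_known = 0.8616 − 0.2399 = 0.6217 m·K/W
ln(r₂/r₁)/(2πk) = 0.6217 ⇒ k = 0.2817/(2π·0.6217) = 0.0721 W/m·K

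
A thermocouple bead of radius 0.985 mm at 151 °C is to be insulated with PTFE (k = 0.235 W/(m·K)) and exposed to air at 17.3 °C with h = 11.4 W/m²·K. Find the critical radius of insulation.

r_cr = 4.12 cm

For a sphere, r_cr = 2k_ins/h = 2·0.235/11.4 = 0.0412 m = 4.12 cm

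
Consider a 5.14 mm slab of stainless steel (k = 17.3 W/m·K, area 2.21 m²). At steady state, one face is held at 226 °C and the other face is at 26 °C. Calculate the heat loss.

Q = kA·ΔT/L = 17.3 × 2.21 × |226 °C − 26 °C| / 0.00514 = 1.49×10^6 W

Q = 1490 kW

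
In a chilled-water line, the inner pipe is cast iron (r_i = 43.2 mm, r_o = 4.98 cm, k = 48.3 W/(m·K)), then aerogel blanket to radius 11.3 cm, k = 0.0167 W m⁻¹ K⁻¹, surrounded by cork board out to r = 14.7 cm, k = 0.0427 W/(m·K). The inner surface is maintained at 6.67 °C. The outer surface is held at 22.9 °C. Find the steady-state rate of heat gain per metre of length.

Treat each layer as a resistance in series:
  R'_cast iron = ln(0.0498/0.0432)/(2πk) = 0.1422/(2π·48.3) = 4.685×10^-4 m·K/W
  R'_aerogel blanket = ln(0.113/0.0498)/(2πk) = 0.8194/(2π·0.0167) = 7.809 m·K/W
  R'_cork board = ln(0.147/0.113)/(2πk) = 0.2630/(2π·0.0427) = 0.9804 m·K/W
ΣR = 4.685×10^-4 + 7.809 + 0.9804 = 8.790 m·K/W
Q' = ΔT/ΣR = (6.67 °C − 22.9 °C)/8.790 = -1.85 W/m
(Negative Q' ⇒ heat flows inward; heat gain = 1.85 W/m.)

Q' = 1.85 W/m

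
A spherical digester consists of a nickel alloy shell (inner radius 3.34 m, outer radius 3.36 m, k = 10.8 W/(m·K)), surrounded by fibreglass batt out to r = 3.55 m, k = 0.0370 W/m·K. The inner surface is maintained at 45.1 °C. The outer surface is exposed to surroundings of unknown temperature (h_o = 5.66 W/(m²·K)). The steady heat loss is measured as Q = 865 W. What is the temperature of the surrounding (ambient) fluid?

T_out = 14.5 °C

Sum the resistances:
  R_nickel alloy = (1/3.34 − 1/3.36)/(4πk) = 0.001782/(4π·10.8) = 1.313×10^-5 K/W
  R_fibreglass batt = (1/3.36 − 1/3.55)/(4πk) = 0.01593/(4π·0.0370) = 0.03426 K/W
  R_conv,out = 1/(4πr²h) = 1/(4π·3.55²·5.66) = 0.001116 K/W
ΣR = 0.03539 K/W
ΔT = Q·ΣR = 865 × 0.03539 = 30.61 K
Heat flows outward, so T_out = T_in − ΔT = 45.1 − 30.61 = 14.5 °C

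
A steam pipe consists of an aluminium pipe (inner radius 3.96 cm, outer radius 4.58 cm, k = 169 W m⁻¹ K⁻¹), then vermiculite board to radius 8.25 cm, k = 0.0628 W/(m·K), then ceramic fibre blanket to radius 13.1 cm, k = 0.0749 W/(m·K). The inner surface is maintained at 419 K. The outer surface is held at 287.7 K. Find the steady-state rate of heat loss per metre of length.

Series thermal resistances, inner to outer:
  R'_aluminium = ln(0.0458/0.0396)/(2πk) = 0.1455/(2π·169) = 1.370×10^-4 m·K/W
  R'_vermiculite board = ln(0.0825/0.0458)/(2πk) = 0.5885/(2π·0.0628) = 1.491 m·K/W
  R'_ceramic fibre blanket = ln(0.131/0.0825)/(2πk) = 0.4624/(2π·0.0749) = 0.9826 m·K/W
ΣR = 1.370×10^-4 + 1.491 + 0.9826 = 2.474 m·K/W
Q' = ΔT/ΣR = (419 K − 287.7 K)/2.474 = 53.1 W/m

Q' = 53.1 W/m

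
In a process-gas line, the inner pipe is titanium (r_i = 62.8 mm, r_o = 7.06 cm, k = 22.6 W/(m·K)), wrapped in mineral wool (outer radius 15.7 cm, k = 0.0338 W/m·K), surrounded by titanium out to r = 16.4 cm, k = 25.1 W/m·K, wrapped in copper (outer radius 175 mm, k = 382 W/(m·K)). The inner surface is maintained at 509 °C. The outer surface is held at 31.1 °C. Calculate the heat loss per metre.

Q' = 127 W/m

Series thermal resistances, inner to outer:
  R'_titanium = ln(0.0706/0.0628)/(2πk) = 0.1171/(2π·22.6) = 8.245×10^-4 m·K/W
  R'_mineral wool = ln(0.157/0.0706)/(2πk) = 0.7992/(2π·0.0338) = 3.763 m·K/W
  R'_titanium = ln(0.164/0.157)/(2πk) = 0.04362/(2π·25.1) = 2.766×10^-4 m·K/W
  R'_copper = ln(0.175/0.164)/(2πk) = 0.06492/(2π·382) = 2.705×10^-5 m·K/W
ΣR = 8.245×10^-4 + 3.763 + 2.766×10^-4 + 2.705×10^-5 = 3.764 m·K/W
Q' = ΔT/ΣR = (509 °C − 31.1 °C)/3.764 = 127 W/m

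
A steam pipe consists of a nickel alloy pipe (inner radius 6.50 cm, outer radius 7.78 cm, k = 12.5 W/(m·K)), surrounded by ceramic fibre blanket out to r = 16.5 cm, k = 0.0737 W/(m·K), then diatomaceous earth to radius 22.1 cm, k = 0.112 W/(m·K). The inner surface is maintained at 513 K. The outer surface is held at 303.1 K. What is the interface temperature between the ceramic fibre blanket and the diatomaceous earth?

Treat each layer as a resistance in series:
  R'_nickel alloy = ln(0.0778/0.0650)/(2πk) = 0.1798/(2π·12.5) = 0.002289 m·K/W
  R'_ceramic fibre blanket = ln(0.165/0.0778)/(2πk) = 0.7518/(2π·0.0737) = 1.624 m·K/W
  R'_diatomaceous earth = ln(0.221/0.165)/(2πk) = 0.2922/(2π·0.112) = 0.4152 m·K/W
ΣR = 0.002289 + 1.624 + 0.4152 = 2.041 m·K/W
Q' = ΔT/ΣR = (513 K − 303.1 K)/2.041 = 102.8 W/m
From the inner boundary to the ceramic fibre blanket/diatomaceous earth interface, ΣR_partial = 1.626 m·K/W.
T_interface = T_in − Q'·ΣR_partial = 513 K − (102.8)(1.626) = 345.8 K

T = 345.8 K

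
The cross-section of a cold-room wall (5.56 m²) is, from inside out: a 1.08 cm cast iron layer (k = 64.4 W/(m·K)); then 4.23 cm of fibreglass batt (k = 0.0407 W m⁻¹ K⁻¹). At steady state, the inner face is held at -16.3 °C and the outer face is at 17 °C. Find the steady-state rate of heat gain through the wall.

Series thermal resistances, inner to outer:
  R_cast iron = L/(kA) = 0.0108/(64.4·5.56) = 3.016×10^-5 K/W
  R_fibreglass batt = L/(kA) = 0.0423/(0.0407·5.56) = 0.1869 K/W
ΣR = 3.016×10^-5 + 0.1869 = 0.1869 K/W
Q = ΔT/ΣR = (-16.3 °C − 17 °C)/0.1869 = -178 W
(Negative Q ⇒ heat flows inward; heat gain = 178 W.)

Q = 178 W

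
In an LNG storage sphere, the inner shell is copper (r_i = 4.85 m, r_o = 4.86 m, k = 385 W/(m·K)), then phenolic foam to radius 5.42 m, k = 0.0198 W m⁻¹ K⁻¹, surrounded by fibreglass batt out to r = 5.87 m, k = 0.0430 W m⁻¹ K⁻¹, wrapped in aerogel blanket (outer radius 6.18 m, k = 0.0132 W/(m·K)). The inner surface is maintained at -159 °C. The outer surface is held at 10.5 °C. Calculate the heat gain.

Q = 1040 W

Resistance network (inner→outer):
  R_copper = (1/4.85 − 1/4.86)/(4πk) = 4.243×10^-4/(4π·385) = 8.769×10^-8 K/W
  R_phenolic foam = (1/4.86 − 1/5.42)/(4πk) = 0.02126/(4π·0.0198) = 0.08544 K/W
  R_fibreglass batt = (1/5.42 − 1/5.87)/(4πk) = 0.01414/(4π·0.0430) = 0.02618 K/W
  R_aerogel blanket = (1/5.87 − 1/6.18)/(4πk) = 0.008545/(4π·0.0132) = 0.05152 K/W
ΣR = 8.769×10^-8 + 0.08544 + 0.02618 + 0.05152 = 0.1631 K/W
Q = ΔT/ΣR = (-159 °C − 10.5 °C)/0.1631 = -1040 W
(Negative Q ⇒ heat flows inward; heat gain = 1040 W.)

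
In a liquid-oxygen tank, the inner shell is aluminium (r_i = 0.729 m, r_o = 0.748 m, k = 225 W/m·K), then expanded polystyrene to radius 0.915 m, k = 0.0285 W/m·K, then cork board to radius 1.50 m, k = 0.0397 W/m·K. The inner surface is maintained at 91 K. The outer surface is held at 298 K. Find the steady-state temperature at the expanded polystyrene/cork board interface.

Resistance network (inner→outer):
  R_aluminium = (1/0.729 − 1/0.748)/(4πk) = 0.03484/(4π·225) = 1.232×10^-5 K/W
  R_expanded polystyrene = (1/0.748 − 1/0.915)/(4πk) = 0.2440/(4π·0.0285) = 0.6813 K/W
  R_cork board = (1/0.915 − 1/1.50)/(4πk) = 0.4262/(4π·0.0397) = 0.8544 K/W
ΣR = 1.232×10^-5 + 0.6813 + 0.8544 = 1.536 K/W
Q = ΔT/ΣR = (91 K − 298 K)/1.536 = -134.8 W
From the inner boundary to the expanded polystyrene/cork board interface, ΣR_partial = 0.6813 K/W.
T_interface = T_in − Q·ΣR_partial = 91 K − (-134.8)(0.6813) = 182.8 K

T = 182.8 K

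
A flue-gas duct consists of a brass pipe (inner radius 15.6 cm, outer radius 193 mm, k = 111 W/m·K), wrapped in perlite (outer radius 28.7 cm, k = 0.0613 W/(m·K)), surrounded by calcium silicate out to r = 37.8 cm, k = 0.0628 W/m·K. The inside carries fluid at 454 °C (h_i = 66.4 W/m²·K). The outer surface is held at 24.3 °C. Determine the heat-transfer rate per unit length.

Q' = 246 W/m

Resistance network (inner→outer):
  R'_conv,in = 1/(2πr h) = 1/(2π·0.156·66.4) = 0.01536 m·K/W
  R'_brass = ln(0.193/0.156)/(2πk) = 0.2128/(2π·111) = 3.052×10^-4 m·K/W
  R'_perlite = ln(0.287/0.193)/(2πk) = 0.3968/(2π·0.0613) = 1.030 m·K/W
  R'_calcium silicate = ln(0.378/0.287)/(2πk) = 0.2754/(2π·0.0628) = 0.6980 m·K/W
ΣR = 0.01536 + 3.052×10^-4 + 1.030 + 0.6980 = 1.744 m·K/W
Q' = ΔT/ΣR = (454 °C − 24.3 °C)/1.744 = 246 W/m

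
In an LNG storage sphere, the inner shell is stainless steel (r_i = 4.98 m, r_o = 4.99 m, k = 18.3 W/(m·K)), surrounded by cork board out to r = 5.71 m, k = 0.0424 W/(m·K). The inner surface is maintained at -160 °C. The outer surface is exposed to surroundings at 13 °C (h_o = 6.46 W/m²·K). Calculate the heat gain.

Q = 3620 W

Treat each layer as a resistance in series:
  R_stainless steel = (1/4.98 − 1/4.99)/(4πk) = 4.024×10^-4/(4π·18.3) = 1.750×10^-6 K/W
  R_cork board = (1/4.99 − 1/5.71)/(4πk) = 0.02527/(4π·0.0424) = 0.04743 K/W
  R_conv,out = 1/(4πr²h) = 1/(4π·5.71²·6.46) = 3.778×10^-4 K/W
ΣR = 1.750×10^-6 + 0.04743 + 3.778×10^-4 = 0.04781 K/W
Q = ΔT/ΣR = (-160 °C − 13 °C)/0.04781 = -3620 W
(Negative Q ⇒ heat flows inward; heat gain = 3620 W.)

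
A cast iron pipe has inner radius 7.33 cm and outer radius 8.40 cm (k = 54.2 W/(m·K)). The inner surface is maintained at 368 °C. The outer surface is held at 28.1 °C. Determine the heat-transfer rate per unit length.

Q' = 2πk·ΔT/ln(r₂/r₁) = 2π × 54.2 × 339.9 / ln(0.0840/0.0733) = 8.50×10^5 W/m

Q' = 8.50×10^5 W/m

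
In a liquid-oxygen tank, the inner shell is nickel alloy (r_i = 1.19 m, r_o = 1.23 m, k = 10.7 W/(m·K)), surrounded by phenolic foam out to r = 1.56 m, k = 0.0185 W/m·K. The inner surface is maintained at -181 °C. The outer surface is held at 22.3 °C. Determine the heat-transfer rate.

Q = 275 W

Resistance network (inner→outer):
  R_nickel alloy = (1/1.19 − 1/1.23)/(4πk) = 0.02733/(4π·10.7) = 2.032×10^-4 K/W
  R_phenolic foam = (1/1.23 − 1/1.56)/(4πk) = 0.1720/(4π·0.0185) = 0.7398 K/W
ΣR = 2.032×10^-4 + 0.7398 = 0.7400 K/W
Q = ΔT/ΣR = (-181 °C − 22.3 °C)/0.7400 = -275 W
(Negative Q ⇒ heat flows inward; heat gain = 275 W.)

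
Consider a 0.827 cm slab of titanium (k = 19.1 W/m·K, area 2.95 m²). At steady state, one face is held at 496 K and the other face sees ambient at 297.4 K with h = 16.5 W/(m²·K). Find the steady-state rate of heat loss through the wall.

Series thermal resistances, inner to outer:
  R_titanium = L/(kA) = 0.00827/(19.1·2.95) = 1.468×10^-4 K/W
  R_conv,out = 1/(hA) = 1/(16.5·2.95) = 0.02054 K/W
ΣR = 1.468×10^-4 + 0.02054 = 0.02069 K/W
Q = ΔT/ΣR = (496 K − 297.4 K)/0.02069 = 9600 W

Q = 9.60 kW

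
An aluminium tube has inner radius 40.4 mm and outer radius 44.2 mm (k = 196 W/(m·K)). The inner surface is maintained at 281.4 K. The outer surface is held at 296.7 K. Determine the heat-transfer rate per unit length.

Q' = 210 kW/m

Q' = 2πk·ΔT/ln(r₂/r₁) = 2π × 196 × 15.3 / ln(0.0442/0.0404) = 2.10×10^5 W/m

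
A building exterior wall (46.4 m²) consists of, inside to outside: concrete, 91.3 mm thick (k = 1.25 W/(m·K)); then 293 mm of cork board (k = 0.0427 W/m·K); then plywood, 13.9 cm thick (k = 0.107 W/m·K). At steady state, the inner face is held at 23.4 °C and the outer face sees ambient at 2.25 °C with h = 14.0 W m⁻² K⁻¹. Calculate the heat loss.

Q = 118 W

Treat each layer as a resistance in series:
  R_concrete = L/(kA) = 0.0913/(1.25·46.4) = 0.001574 K/W
  R_cork board = L/(kA) = 0.293/(0.0427·46.4) = 0.1479 K/W
  R_plywood = L/(kA) = 0.139/(0.107·46.4) = 0.02800 K/W
  R_conv,out = 1/(hA) = 1/(14.0·46.4) = 0.001539 K/W
ΣR = 0.001574 + 0.1479 + 0.02800 + 0.001539 = 0.1790 K/W
Q = ΔT/ΣR = (23.4 °C − 2.25 °C)/0.1790 = 118 W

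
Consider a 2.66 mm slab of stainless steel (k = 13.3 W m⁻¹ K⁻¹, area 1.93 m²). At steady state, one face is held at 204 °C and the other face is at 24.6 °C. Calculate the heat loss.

Q = 1.73×10^6 W

Q = kA·ΔT/L = 13.3 × 1.93 × |204 °C − 24.6 °C| / 0.00266 = 1.73×10^6 W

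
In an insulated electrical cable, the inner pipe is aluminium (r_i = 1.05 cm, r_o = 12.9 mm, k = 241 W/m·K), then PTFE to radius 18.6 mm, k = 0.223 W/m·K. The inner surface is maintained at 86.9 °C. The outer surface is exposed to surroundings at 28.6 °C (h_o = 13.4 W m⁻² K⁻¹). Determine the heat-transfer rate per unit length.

Q' = 64.8 W/m

Series thermal resistances, inner to outer:
  R'_aluminium = ln(0.0129/0.0105)/(2πk) = 0.2059/(2π·241) = 1.359×10^-4 m·K/W
  R'_PTFE = ln(0.0186/0.0129)/(2πk) = 0.3659/(2π·0.223) = 0.2612 m·K/W
  R'_conv,out = 1/(2πr h) = 1/(2π·0.0186·13.4) = 0.6386 m·K/W
ΣR = 1.359×10^-4 + 0.2612 + 0.6386 = 0.8999 m·K/W
Q' = ΔT/ΣR = (86.9 °C − 28.6 °C)/0.8999 = 64.8 W/m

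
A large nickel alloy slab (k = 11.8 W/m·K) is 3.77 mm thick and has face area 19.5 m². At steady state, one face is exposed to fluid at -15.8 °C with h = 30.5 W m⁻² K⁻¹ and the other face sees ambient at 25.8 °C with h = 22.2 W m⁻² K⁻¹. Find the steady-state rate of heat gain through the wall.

Resistance network (inner→outer):
  R_conv,in = 1/(hA) = 1/(30.5·19.5) = 0.001681 K/W
  R_nickel alloy = L/(kA) = 0.00377/(11.8·19.5) = 1.638×10^-5 K/W
  R_conv,out = 1/(hA) = 1/(22.2·19.5) = 0.002310 K/W
ΣR = 0.001681 + 1.638×10^-5 + 0.002310 = 0.004007 K/W
Q = ΔT/ΣR = (-15.8 °C − 25.8 °C)/0.004007 = -10400 W
(Negative Q ⇒ heat flows inward; heat gain = 10400 W.)

Q = 10400 W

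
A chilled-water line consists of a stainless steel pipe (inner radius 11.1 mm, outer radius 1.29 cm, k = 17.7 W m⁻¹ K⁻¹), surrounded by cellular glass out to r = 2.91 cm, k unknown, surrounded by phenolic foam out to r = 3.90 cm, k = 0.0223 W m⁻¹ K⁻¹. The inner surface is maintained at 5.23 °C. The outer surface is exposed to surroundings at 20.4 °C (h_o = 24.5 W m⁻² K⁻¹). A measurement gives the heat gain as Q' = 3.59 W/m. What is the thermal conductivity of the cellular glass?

ΣR = ΔT/Q' = |5.23 − 20.4|/3.59 = 4.226 m·K/W
Known resistances:
  R'_stainless steel = ln(0.0129/0.0111)/(2πk) = 0.1503/(2π·17.7) = 0.001351 m·K/W
  R'_phenolic foam = ln(0.0390/0.0291)/(2πk) = 0.2928/(2π·0.0223) = 2.090 m·K/W
  R'_conv,out = 1/(2πr h) = 1/(2π·0.0390·24.5) = 0.1666 m·K/W
R_cellular glass = ΣR − ΣR_known = 4.226 − 2.258 = 1.968 m·K/W
ln(r₂/r₁)/(2πk) = 1.968 ⇒ k = 0.8135/(2π·1.968) = 0.0658 W/m·K

k = 0.0658 W/m·K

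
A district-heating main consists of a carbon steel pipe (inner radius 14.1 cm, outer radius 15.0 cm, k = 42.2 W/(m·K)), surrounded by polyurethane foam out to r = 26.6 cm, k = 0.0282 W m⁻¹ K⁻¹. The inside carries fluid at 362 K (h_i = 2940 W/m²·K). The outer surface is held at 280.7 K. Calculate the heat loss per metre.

Q' = 25.1 W/m

Treat each layer as a resistance in series:
  R'_conv,in = 1/(2πr h) = 1/(2π·0.141·2940) = 3.839×10^-4 m·K/W
  R'_carbon steel = ln(0.150/0.141)/(2πk) = 0.06188/(2π·42.2) = 2.334×10^-4 m·K/W
  R'_polyurethane foam = ln(0.266/0.150)/(2πk) = 0.5729/(2π·0.0282) = 3.233 m·K/W
ΣR = 3.839×10^-4 + 2.334×10^-4 + 3.233 = 3.234 m·K/W
Q' = ΔT/ΣR = (362 K − 280.7 K)/3.234 = 25.1 W/m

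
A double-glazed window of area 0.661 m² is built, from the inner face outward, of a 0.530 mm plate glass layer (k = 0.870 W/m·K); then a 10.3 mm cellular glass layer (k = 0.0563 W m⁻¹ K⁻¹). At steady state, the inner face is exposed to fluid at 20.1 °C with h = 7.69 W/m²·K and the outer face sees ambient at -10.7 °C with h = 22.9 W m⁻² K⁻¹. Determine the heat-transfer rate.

Q = 57.0 W

Series thermal resistances, inner to outer:
  R_conv,in = 1/(hA) = 1/(7.69·0.661) = 0.1967 K/W
  R_plate glass = L/(kA) = 5.30×10^-4/(0.870·0.661) = 9.216×10^-4 K/W
  R_cellular glass = L/(kA) = 0.0103/(0.0563·0.661) = 0.2768 K/W
  R_conv,out = 1/(hA) = 1/(22.9·0.661) = 0.06606 K/W
ΣR = 0.1967 + 9.216×10^-4 + 0.2768 + 0.06606 = 0.5405 K/W
Q = ΔT/ΣR = (20.1 °C − -10.7 °C)/0.5405 = 57.0 W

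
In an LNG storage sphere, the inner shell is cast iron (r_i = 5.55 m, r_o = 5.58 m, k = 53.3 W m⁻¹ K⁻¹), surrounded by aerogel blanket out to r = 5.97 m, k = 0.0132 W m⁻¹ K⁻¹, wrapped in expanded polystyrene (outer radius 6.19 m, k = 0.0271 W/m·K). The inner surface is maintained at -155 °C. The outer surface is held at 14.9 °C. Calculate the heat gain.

Q = 1930 W

Series thermal resistances, inner to outer:
  R_cast iron = (1/5.55 − 1/5.58)/(4πk) = 9.687×10^-4/(4π·53.3) = 1.446×10^-6 K/W
  R_aerogel blanket = (1/5.58 − 1/5.97)/(4πk) = 0.01171/(4π·0.0132) = 0.07058 K/W
  R_expanded polystyrene = (1/5.97 − 1/6.19)/(4πk) = 0.005953/(4π·0.0271) = 0.01748 K/W
ΣR = 1.446×10^-6 + 0.07058 + 0.01748 = 0.08806 K/W
Q = ΔT/ΣR = (-155 °C − 14.9 °C)/0.08806 = -1930 W
(Negative Q ⇒ heat flows inward; heat gain = 1930 W.)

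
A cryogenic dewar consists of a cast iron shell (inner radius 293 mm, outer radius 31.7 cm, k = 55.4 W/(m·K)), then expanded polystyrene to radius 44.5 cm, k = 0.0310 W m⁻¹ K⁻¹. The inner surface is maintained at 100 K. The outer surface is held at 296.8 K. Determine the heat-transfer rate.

Series thermal resistances, inner to outer:
  R_cast iron = (1/0.293 − 1/0.317)/(4πk) = 0.2584/(4π·55.4) = 3.712×10^-4 K/W
  R_expanded polystyrene = (1/0.317 − 1/0.445)/(4πk) = 0.9074/(4π·0.0310) = 2.329 K/W
ΣR = 3.712×10^-4 + 2.329 = 2.329 K/W
Q = ΔT/ΣR = (100 K − 296.8 K)/2.329 = -84.5 W
(Negative Q ⇒ heat flows inward; heat gain = 84.5 W.)

Q = 84.5 W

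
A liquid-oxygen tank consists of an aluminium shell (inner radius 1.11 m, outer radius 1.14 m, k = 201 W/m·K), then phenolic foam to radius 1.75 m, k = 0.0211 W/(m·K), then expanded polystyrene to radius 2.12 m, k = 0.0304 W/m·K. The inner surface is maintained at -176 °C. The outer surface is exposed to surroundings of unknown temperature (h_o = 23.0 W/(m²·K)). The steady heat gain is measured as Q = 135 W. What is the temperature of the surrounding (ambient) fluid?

T_out = 15.0 °C

Series resistances:
  R_aluminium = (1/1.11 − 1/1.14)/(4πk) = 0.02371/(4π·201) = 9.386×10^-6 K/W
  R_phenolic foam = (1/1.14 − 1/1.75)/(4πk) = 0.3058/(4π·0.0211) = 1.153 K/W
  R_expanded polystyrene = (1/1.75 − 1/2.12)/(4πk) = 0.09973/(4π·0.0304) = 0.2611 K/W
  R_conv,out = 1/(4πr²h) = 1/(4π·2.12²·23.0) = 7.698×10^-4 K/W
ΣR = 1.415 K/W
ΔT = Q·ΣR = 135 × 1.415 = 191.0 K
Heat flows inward, so T_out = T_in + ΔT = -176 + 191.0 = 15.0 °C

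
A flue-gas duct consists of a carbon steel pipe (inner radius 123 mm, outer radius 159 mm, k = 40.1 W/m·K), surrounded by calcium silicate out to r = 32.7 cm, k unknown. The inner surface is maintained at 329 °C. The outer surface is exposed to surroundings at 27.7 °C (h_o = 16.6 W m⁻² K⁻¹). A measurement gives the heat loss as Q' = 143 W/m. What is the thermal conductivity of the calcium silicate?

ΣR = ΔT/Q' = |329 − 27.7|/143 = 2.107 m·K/W
Known resistances:
  R'_carbon steel = ln(0.159/0.123)/(2πk) = 0.2567/(2π·40.1) = 0.001019 m·K/W
  R'_conv,out = 1/(2πr h) = 1/(2π·0.327·16.6) = 0.02932 m·K/W
R_calcium silicate = ΣR − ΣR_known = 2.107 − 0.03034 = 2.077 m·K/W
ln(r₂/r₁)/(2πk) = 2.077 ⇒ k = 0.7211/(2π·2.077) = 0.0553 W/m·K

k = 0.0553 W/m·K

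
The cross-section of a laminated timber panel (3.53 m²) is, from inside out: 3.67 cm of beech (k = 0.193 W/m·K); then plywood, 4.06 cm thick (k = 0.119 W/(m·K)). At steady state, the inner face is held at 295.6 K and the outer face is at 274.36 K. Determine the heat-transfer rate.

Resistance network (inner→outer):
  R_beech = L/(kA) = 0.0367/(0.193·3.53) = 0.05387 K/W
  R_plywood = L/(kA) = 0.0406/(0.119·3.53) = 0.09665 K/W
ΣR = 0.05387 + 0.09665 = 0.1505 K/W
Q = ΔT/ΣR = (295.6 K − 274.36 K)/0.1505 = 141 W

Q = 141 W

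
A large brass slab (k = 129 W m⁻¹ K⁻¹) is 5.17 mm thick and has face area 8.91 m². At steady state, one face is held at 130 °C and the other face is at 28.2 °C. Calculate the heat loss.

Q = kA·ΔT/L = 129 × 8.91 × |130 °C − 28.2 °C| / 0.00517 = 2.26×10^7 W

Q = 2.26×10^7 W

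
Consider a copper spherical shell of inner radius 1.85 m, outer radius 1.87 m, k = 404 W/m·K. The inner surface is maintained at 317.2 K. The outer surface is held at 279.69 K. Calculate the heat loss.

Q = 4πk·ΔT/(1/r₁ − 1/r₂) = 4π × 404 × 37.51 / (1/1.85 − 1/1.87) = 3.29×10^7 W

Q = 32900 kW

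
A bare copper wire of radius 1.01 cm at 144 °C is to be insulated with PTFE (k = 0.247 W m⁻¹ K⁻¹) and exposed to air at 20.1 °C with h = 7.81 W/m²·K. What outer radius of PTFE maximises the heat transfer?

r_cr = 3.16 cm

For a cylinder, r_cr = k_ins/h = 0.247/7.81 = 0.0316 m = 3.16 cm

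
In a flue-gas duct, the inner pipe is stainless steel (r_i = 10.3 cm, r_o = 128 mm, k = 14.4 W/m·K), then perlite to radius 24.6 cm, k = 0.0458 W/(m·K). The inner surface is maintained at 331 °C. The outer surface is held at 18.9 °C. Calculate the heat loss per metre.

Q' = 137 W/m

Series thermal resistances, inner to outer:
  R'_stainless steel = ln(0.128/0.103)/(2πk) = 0.2173/(2π·14.4) = 0.002402 m·K/W
  R'_perlite = ln(0.246/0.128)/(2πk) = 0.6533/(2π·0.0458) = 2.270 m·K/W
ΣR = 0.002402 + 2.270 = 2.272 m·K/W
Q' = ΔT/ΣR = (331 °C − 18.9 °C)/2.272 = 137 W/m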